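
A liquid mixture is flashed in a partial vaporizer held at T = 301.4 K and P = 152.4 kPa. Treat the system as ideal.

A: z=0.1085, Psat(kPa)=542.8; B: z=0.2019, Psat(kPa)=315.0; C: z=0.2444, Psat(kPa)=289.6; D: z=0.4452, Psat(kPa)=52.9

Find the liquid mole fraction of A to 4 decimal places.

x_A = 0.0489

Raoult's law: Kᵢ = Pᵢˢᵃᵗ/P = Pᵢˢᵃᵗ/152.4.
  K_A = 542.8/152.4 = 3.561680, K_B = 315.0/152.4 = 2.066929, K_C = 289.6/152.4 = 1.900262, K_D = 52.9/152.4 = 0.347113
Iterate (Newton) starting at V/F = 0.5:
  V/F = 0.5000: g = -0.01748, g' = -0.7471 → V/F = 0.4766
  V/F = 0.4766: g = -0.00006, g' = -0.7423 → V/F = 0.4765
Converged at V/F = 0.4765.
Compositions from xᵢ = zᵢ/(1+V/F(Kᵢ−1)), yᵢ = Kᵢxᵢ:
  A: x = 0.0489, y = 0.1740
  B: x = 0.1338, y = 0.2767
  C: x = 0.1710, y = 0.3250
  D: x = 0.6463, y = 0.2243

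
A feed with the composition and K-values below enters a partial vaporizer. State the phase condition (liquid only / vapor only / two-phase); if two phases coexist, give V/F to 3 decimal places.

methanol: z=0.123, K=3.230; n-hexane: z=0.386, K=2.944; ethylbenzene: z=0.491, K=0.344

two-phase, V/F = 0.532

ΣzᵢKᵢ = 1.703; Σzᵢ/Kᵢ = 1.597.
Both exceed 1, so a two-phase solution exists.
Let ψ = V/F and solve Σ zᵢ(Kᵢ−1)/(1+ψ(Kᵢ−1)) = 0.
Newton iteration, ψ⁰ = 0.51:
  ψ = 0.510: g = 0.0211, g' = -0.979 → ψ = 0.532
Converged at ψ = 0.532.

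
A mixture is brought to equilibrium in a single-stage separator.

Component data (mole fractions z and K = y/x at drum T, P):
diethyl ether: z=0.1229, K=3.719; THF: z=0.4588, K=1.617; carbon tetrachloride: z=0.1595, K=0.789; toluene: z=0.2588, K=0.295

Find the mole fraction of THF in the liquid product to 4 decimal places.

x_THF = 0.3401

Material balance + equilibrium reduce to Σ zᵢ(Kᵢ−1)/(1+ψ(Kᵢ−1)) = 0.
g(0) = ΣzᵢKᵢ − 1 = 0.4011 and g(1) = 1 − Σzᵢ/Kᵢ = -0.3962, so a root lies in (0, 1).
Newton iteration, ψ⁰ = 0.37:
  ψ = 0.3700: g = 0.11370, g' = -0.5853 → ψ = 0.5642
  ψ = 0.5642: g = 0.00066, g' = -0.6014 → ψ = 0.5653
Converged at ψ = 0.5653.
Compositions from xᵢ = zᵢ/(1+ψ(Kᵢ−1)), yᵢ = Kᵢxᵢ:
  diethyl ether: x = 0.0484, y = 0.1801
  THF: x = 0.3401, y = 0.5500
  carbon tetrachloride: x = 0.1811, y = 0.1429
  toluene: x = 0.4303, y = 0.1269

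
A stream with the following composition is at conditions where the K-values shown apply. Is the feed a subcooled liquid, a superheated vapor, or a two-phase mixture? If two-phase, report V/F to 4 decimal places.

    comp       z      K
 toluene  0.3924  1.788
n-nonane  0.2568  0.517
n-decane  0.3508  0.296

subcooled liquid

ΣzᵢKᵢ = 0.9382; Σzᵢ/Kᵢ = 1.9013.
Since ΣzᵢKᵢ < 1 the mixture is below its bubble point — single liquid phase.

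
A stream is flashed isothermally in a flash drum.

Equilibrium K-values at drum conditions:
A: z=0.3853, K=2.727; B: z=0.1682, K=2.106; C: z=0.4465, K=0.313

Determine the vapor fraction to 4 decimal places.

Iterate (Newton) starting at ψ = 0.5:
  ψ = 0.5000: g = 0.00962, g' = -0.9052 → ψ = 0.5106
Converged at ψ = 0.5106.

ψ = 0.5106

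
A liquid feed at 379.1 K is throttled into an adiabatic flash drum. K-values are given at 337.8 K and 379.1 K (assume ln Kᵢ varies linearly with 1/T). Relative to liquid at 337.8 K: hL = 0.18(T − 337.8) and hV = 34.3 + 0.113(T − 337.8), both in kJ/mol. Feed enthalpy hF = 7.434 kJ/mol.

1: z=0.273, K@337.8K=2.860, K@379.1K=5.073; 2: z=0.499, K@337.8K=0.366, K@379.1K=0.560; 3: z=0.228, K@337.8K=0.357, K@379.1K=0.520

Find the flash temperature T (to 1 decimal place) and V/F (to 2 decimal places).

T = 349.2 K, V/F = 0.16

Adiabatic flash: solve Rachford–Rice at each trial T, then check hF = ψ·hV(T) + (1−ψ)·hL(T).
  T = 337.8 K: K = (2.860, 0.366, 0.357), RR gives ψ = 0.038, H_out = 1.298 kJ/mol
  T = 379.1 K: K = (5.073, 0.560, 0.520), RR gives ψ = 0.425, H_out = 20.820 kJ/mol
  T = 358.5 K: K = (3.875, 0.459, 0.436), RR gives ψ = 0.245, H_out = 11.781 kJ/mol
  T = 348.1 K: K = (3.342, 0.411, 0.395), RR gives ψ = 0.149, H_out = 6.866 kJ/mol
  T = 353.3 K: K = (3.602, 0.434, 0.415), RR gives ψ = 0.198, H_out = 9.384 kJ/mol
  T = 350.7 K: K = (3.471, 0.423, 0.405), RR gives ψ = 0.174, H_out = 8.143 kJ/mol
  T = 349.4 K: K = (3.406, 0.417, 0.400), RR gives ψ = 0.162, H_out = 7.509 kJ/mol
Linear interpolation between T = 348.1 (H_out = 6.866) and T = 349.4 (H_out = 7.509) on hF = 7.434 gives T ≈ 349.2 K, at which ψ = 0.16.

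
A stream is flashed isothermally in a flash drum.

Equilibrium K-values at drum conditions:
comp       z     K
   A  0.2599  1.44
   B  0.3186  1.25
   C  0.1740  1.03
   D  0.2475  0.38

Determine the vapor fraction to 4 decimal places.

ψ = 0.2582

Iterate (Newton) starting at ψ = 0.5:
  ψ = 0.5000: g = -0.05271, g' = -0.2495 → ψ = 0.2887
  ψ = 0.2887: g = -0.00598, g' = -0.1982 → ψ = 0.2586
  ψ = 0.2586: g = -0.00008, g' = -0.1932 → ψ = 0.2582
Converged at ψ = 0.2582.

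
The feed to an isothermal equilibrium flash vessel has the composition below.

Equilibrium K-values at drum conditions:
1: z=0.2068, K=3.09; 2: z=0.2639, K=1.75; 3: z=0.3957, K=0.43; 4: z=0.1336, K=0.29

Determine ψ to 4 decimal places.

ψ = 0.3478

Let ψ = V/F and solve Σ zᵢ(Kᵢ−1)/(1+ψ(Kᵢ−1)) = 0.
Check two-phase: ΣzᵢKᵢ = 1.3097 > 1 and Σzᵢ/Kᵢ = 1.5986 > 1, so g(0) = 0.3097 > 0 and g(1) = -0.5986 < 0.
Newton–Raphson from ψ = 0.47:
  ψ = 0.4700: g = -0.08607, g' = -0.7026 → ψ = 0.3475
  ψ = 0.3475: g = 0.00020, g' = -0.7151 → ψ = 0.3478
Converged at ψ = 0.3478.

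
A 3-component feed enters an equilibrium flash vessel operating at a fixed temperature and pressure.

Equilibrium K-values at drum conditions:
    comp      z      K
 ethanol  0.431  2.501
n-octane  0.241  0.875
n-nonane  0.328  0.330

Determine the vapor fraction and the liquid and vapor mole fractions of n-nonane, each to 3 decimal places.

ψ = 0.511, x_n-nonane = 0.499, y_n-nonane = 0.165

Newton–Raphson from ψ = 0.56:
  ψ = 0.560: g = -0.0326, g' = -0.668 → ψ = 0.511
Converged at ψ = 0.511.
Compositions from xᵢ = zᵢ/(1+ψ(Kᵢ−1)), yᵢ = Kᵢxᵢ:
  ethanol: x = 0.244, y = 0.610
  n-octane: x = 0.257, y = 0.225
  n-nonane: x = 0.499, y = 0.165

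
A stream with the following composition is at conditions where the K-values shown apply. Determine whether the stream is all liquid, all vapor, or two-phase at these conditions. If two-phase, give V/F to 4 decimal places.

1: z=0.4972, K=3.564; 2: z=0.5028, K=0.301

ΣzᵢKᵢ = 1.9234; Σzᵢ/Kᵢ = 1.8099.
Both exceed 1, so a two-phase solution exists.
Newton–Raphson from ψ = 0.59:
  ψ = 0.5900: g = -0.09079, g' = -1.2292 → ψ = 0.5161
  ψ = 0.5161: g = -0.00113, g' = -1.2068 → ψ = 0.5152
Converged at ψ = 0.5152.

two-phase, V/F = 0.5152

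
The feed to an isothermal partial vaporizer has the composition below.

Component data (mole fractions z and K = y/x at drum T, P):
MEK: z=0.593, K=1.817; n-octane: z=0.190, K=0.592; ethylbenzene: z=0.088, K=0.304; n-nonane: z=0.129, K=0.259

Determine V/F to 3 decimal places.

Material balance + equilibrium reduce to Σ zᵢ(Kᵢ−1)/(1+V/F(Kᵢ−1)) = 0.
Feasibility: ΣzᵢKᵢ = 1.250, Σzᵢ/Kᵢ = 1.435 — both > 1, two phases present.
Newton–Raphson from V/F = 0.5:
  V/F = 0.500: g = 0.0008, g' = -0.528 → V/F = 0.502
Converged at V/F = 0.502.

V/F = 0.502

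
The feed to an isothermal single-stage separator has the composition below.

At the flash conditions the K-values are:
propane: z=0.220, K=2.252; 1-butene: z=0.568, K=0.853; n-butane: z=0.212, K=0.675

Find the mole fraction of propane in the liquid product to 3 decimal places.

Newton–Raphson from V/F = 0.37:
  V/F = 0.370: g = 0.0216, g' = -0.204 → V/F = 0.476
  V/F = 0.476: g = 0.0013, g' = -0.181 → V/F = 0.483
Converged at V/F = 0.483.
Compositions from xᵢ = zᵢ/(1+V/F(Kᵢ−1)), yᵢ = Kᵢxᵢ:
  propane: x = 0.137, y = 0.309
  1-butene: x = 0.611, y = 0.522
  n-butane: x = 0.251, y = 0.170

x_propane = 0.137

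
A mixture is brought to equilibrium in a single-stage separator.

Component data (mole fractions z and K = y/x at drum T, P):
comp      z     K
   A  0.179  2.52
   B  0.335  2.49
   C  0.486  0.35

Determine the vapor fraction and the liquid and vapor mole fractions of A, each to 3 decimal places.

ψ = 0.467, x_A = 0.105, y_A = 0.264

Let ψ = V/F and solve Σ zᵢ(Kᵢ−1)/(1+ψ(Kᵢ−1)) = 0.
Feasibility: ΣzᵢKᵢ = 1.455, Σzᵢ/Kᵢ = 1.594 — both > 1, two phases present.
Iterate (Newton) starting at ψ = 0.66:
  ψ = 0.660: g = -0.1658, g' = -0.922 → ψ = 0.480
  ψ = 0.480: g = -0.0110, g' = -0.825 → ψ = 0.467
Converged at ψ = 0.467.
Compositions from xᵢ = zᵢ/(1+ψ(Kᵢ−1)), yᵢ = Kᵢxᵢ:
  A: x = 0.105, y = 0.264
  B: x = 0.198, y = 0.492
  C: x = 0.698, y = 0.244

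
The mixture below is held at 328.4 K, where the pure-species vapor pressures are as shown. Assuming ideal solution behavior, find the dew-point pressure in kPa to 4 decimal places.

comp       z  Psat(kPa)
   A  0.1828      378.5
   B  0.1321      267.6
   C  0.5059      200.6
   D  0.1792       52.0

Pdew = 143.9948 kPa

At the dew point ψ → 1, so Σzᵢ/Kᵢ = 1 with Kᵢ = Pᵢˢᵃᵗ/P ⇒ 1/P = Σzᵢ/Pᵢˢᵃᵗ.
1/P = 0.1828/378.5 + 0.1321/267.6 + 0.5059/200.6 + 0.1792/52.0 = 0.0069447 ⇒ P = 143.9948 kPa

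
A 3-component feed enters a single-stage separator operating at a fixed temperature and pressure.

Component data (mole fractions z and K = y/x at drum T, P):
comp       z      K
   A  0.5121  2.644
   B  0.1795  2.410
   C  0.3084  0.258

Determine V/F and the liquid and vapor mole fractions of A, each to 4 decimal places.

Newton iteration, V/F⁰ = 0.5:
  V/F = 0.5000: g = 0.24671, g' = -0.9688 → V/F = 0.7546
  V/F = 0.7546: g = -0.02165, g' = -1.2363 → V/F = 0.7371
  V/F = 0.7371: g = -0.00036, g' = -1.1960 → V/F = 0.7368
Converged at V/F = 0.7368.
Compositions from xᵢ = zᵢ/(1+V/F(Kᵢ−1)), yᵢ = Kᵢxᵢ:
  A: x = 0.2316, y = 0.6123
  B: x = 0.0880, y = 0.2122
  C: x = 0.6804, y = 0.1755

V/F = 0.7368, x_A = 0.2316, y_A = 0.6123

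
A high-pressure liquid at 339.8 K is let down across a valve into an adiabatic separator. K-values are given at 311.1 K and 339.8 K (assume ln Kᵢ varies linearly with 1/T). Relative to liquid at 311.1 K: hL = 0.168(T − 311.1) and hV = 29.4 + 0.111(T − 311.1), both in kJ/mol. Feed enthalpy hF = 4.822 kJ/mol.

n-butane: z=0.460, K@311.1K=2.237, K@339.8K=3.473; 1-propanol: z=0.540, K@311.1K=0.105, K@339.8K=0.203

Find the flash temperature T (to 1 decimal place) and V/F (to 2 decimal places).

T = 315.7 K, V/F = 0.14

Adiabatic flash: solve Rachford–Rice at each trial T, then check hF = ψ·hV(T) + (1−ψ)·hL(T).
  T = 311.1 K: K = (2.237, 0.105), RR gives ψ = 0.077, H_out = 2.276 kJ/mol
  T = 339.8 K: K = (3.473, 0.203), RR gives ψ = 0.359, H_out = 14.784 kJ/mol
  T = 325.5 K: K = (2.817, 0.148), RR gives ψ = 0.243, H_out = 9.359 kJ/mol
  T = 318.3 K: K = (2.517, 0.125), RR gives ψ = 0.170, H_out = 6.133 kJ/mol
  T = 314.7 K: K = (2.374, 0.115), RR gives ψ = 0.127, H_out = 4.305 kJ/mol
  T = 316.5 K: K = (2.445, 0.120), RR gives ψ = 0.149, H_out = 5.241 kJ/mol
Linear interpolation between T = 314.7 (H_out = 4.305) and T = 316.5 (H_out = 5.241) on hF = 4.822 gives T ≈ 315.7 K, at which ψ = 0.14.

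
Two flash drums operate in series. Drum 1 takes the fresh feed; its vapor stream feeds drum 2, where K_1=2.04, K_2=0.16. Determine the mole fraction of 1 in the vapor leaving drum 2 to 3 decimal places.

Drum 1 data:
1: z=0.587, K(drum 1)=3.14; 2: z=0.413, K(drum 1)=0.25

y_1 (drum 2) = 0.911

Drum 1:
Let ψ₁ = V/F and solve Σ zᵢ(Kᵢ−1)/(1+ψ₁(Kᵢ−1)) = 0.
Feasibility: ΣzᵢKᵢ = 1.946, Σzᵢ/Kᵢ = 1.839 — both > 1, two phases present.
Binary case is linear: z₁(K₁−1)(1+ψ₁(K₂−1)) + z₂(K₂−1)(1+ψ₁(K₁−1)) = 0
⇒ ψ₁ = [z₁(K₁−1)+z₂(K₂−1)] / [−(K₁−1)(K₂−1)] = 0.9464/1.6050 = 0.590
Drum-1 compositions:
  1: x = 0.260, y = 0.815
  2: x = 0.740, y = 0.185
Drum-2 feed = drum-1 vapor: z₂ = (0.8149, 0.1851).
Drum 2:
Newton–Raphson from ψ₂ = 0.5:
  ψ₂ = 0.500: g = 0.2894, g' = -0.770 → ψ₂ = 0.876
  ψ₂ = 0.876: g = -0.1452, g' = -2.113 → ψ₂ = 0.807
  ψ₂ = 0.807: g = -0.0224, g' = -1.521 → ψ₂ = 0.793
  ψ₂ = 0.793: g = -0.0007, g' = -1.434 → ψ₂ = 0.792
Converged at ψ₂ = 0.792.
  1: x = 0.447, y = 0.911
  2: x = 0.553, y = 0.089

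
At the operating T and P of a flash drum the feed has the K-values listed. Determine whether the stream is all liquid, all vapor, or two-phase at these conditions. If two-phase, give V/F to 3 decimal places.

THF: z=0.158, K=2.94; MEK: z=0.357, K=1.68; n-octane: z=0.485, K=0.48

two-phase, V/F = 0.492

ΣzᵢKᵢ = 1.297; Σzᵢ/Kᵢ = 1.277.
Both exceed 1, so a two-phase solution exists.
Let ψ = V/F and solve Σ zᵢ(Kᵢ−1)/(1+ψ(Kᵢ−1)) = 0.
Newton iteration, ψ⁰ = 0.5:
  ψ = 0.500: g = -0.0041, g' = -0.485 → ψ = 0.492
Converged at ψ = 0.492.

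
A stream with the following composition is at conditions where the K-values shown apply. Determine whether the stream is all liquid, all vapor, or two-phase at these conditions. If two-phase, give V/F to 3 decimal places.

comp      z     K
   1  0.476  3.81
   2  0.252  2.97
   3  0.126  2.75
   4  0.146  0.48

ΣzᵢKᵢ = 2.979; Σzᵢ/Kᵢ = 0.560.
Since Σzᵢ/Kᵢ < 1 the mixture is above its dew point — single vapor phase.

all vapor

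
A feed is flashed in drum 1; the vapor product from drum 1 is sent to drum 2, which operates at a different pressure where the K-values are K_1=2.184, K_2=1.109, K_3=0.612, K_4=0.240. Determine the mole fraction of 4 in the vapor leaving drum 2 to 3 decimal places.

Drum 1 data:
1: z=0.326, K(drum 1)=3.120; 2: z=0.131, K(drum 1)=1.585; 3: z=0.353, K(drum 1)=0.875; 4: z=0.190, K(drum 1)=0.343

y_4 (drum 2) = 0.048

Drum 1:
Material balance + equilibrium reduce to Σ zᵢ(Kᵢ−1)/(1+ψ₁(Kᵢ−1)) = 0.
Feasibility: ΣzᵢKᵢ = 1.599, Σzᵢ/Kᵢ = 1.145 — both > 1, two phases present.
Newton iteration, ψ₁⁰ = 0.65:
  ψ₁ = 0.650: g = 0.0803, g' = -0.539 → ψ₁ = 0.799
  ψ₁ = 0.799: g = -0.0030, g' = -0.593 → ψ₁ = 0.794
Converged at ψ₁ = 0.794.
Drum-1 compositions:
  1: x = 0.122, y = 0.379
  2: x = 0.089, y = 0.142
  3: x = 0.392, y = 0.343
  4: x = 0.397, y = 0.136
Drum-2 feed = drum-1 vapor: z₂ = (0.3791, 0.1418, 0.3429, 0.1362).
Drum 2:
Iterate (Newton) starting at ψ₂ = 0.5:
  ψ₂ = 0.500: g = -0.0355, g' = -0.495 → ψ₂ = 0.428
  ψ₂ = 0.428: g = -0.0005, g' = -0.483 → ψ₂ = 0.427
Converged at ψ₂ = 0.427.
  1: x = 0.252, y = 0.550
  2: x = 0.135, y = 0.150
  3: x = 0.411, y = 0.252
  4: x = 0.202, y = 0.048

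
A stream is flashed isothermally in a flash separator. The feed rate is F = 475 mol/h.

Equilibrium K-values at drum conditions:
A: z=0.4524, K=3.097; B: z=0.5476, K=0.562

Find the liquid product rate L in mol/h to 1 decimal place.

L = 108.4 mol/h

Let ψ = V/F and solve Σ zᵢ(Kᵢ−1)/(1+ψ(Kᵢ−1)) = 0.
Check two-phase: ΣzᵢKᵢ = 1.7088 > 1 and Σzᵢ/Kᵢ = 1.1205 > 1, so g(0) = 0.7088 > 0 and g(1) = -0.1205 < 0.
Newton–Raphson from ψ = 0.5:
  ψ = 0.5000: g = 0.15601, g' = -0.6463 → ψ = 0.7414
  ψ = 0.7414: g = 0.01616, g' = -0.5352 → ψ = 0.7716
  ψ = 0.7716: g = 0.00008, g' = -0.5299 → ψ = 0.7717
Converged at ψ = 0.7717.
Then V = ψ·F = 0.7717·475 = 366.6 mol/h and L = F − V = 108.4 mol/h.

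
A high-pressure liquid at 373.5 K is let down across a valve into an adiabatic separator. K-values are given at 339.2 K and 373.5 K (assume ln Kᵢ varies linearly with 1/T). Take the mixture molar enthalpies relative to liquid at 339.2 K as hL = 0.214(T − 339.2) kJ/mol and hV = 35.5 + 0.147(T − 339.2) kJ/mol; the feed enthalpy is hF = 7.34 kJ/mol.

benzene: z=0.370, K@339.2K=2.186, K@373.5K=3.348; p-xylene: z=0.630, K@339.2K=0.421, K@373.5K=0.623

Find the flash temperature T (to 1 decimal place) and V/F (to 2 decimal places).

Adiabatic flash: solve Rachford–Rice at each trial T, then check hF = ψ·hV(T) + (1−ψ)·hL(T).
  T = 339.2 K: K = (2.186, 0.421), RR gives ψ = 0.108, H_out = 3.828 kJ/mol
  T = 373.5 K: K = (3.348, 0.623), RR gives ψ = 0.713, H_out = 31.017 kJ/mol
  T = 356.4 K: K = (2.735, 0.517), RR gives ψ = 0.403, H_out = 17.535 kJ/mol
  T = 347.8 K: K = (2.452, 0.468), RR gives ψ = 0.261, H_out = 10.969 kJ/mol
  T = 343.5 K: K = (2.317, 0.444), RR gives ψ = 0.187, H_out = 7.510 kJ/mol
  T = 341.4 K: K = (2.252, 0.433), RR gives ψ = 0.149, H_out = 5.746 kJ/mol
Linear interpolation between T = 341.4 (H_out = 5.746) and T = 343.5 (H_out = 7.510) on hF = 7.34 gives T ≈ 343.3 K, at which ψ = 0.18.

T = 343.3 K, V/F = 0.18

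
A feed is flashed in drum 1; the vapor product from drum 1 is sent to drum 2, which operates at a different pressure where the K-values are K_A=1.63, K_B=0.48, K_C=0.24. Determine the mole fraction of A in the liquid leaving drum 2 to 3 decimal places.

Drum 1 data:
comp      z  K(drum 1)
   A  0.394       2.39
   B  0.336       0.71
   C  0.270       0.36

Drum 1:
Material balance + equilibrium reduce to Σ zᵢ(Kᵢ−1)/(1+ψ₁(Kᵢ−1)) = 0.
Check two-phase: ΣzᵢKᵢ = 1.277 > 1 and Σzᵢ/Kᵢ = 1.388 > 1, so g(0) = 0.277 > 0 and g(1) = -0.388 < 0.
Newton iteration, ψ₁⁰ = 0.37:
  ψ₁ = 0.370: g = 0.0261, g' = -0.557 → ψ₁ = 0.417
Converged at ψ₁ = 0.417.
Drum-1 compositions:
  A: x = 0.249, y = 0.596
  B: x = 0.382, y = 0.271
  C: x = 0.368, y = 0.133
Drum-2 feed = drum-1 vapor: z₂ = (0.5960, 0.2714, 0.1326).
Drum 2:
Rachford–Rice: g(ψ₂) = Σ zᵢ(Kᵢ−1)/(1+ψ₂(Kᵢ−1)) = 0.
Check two-phase: ΣzᵢKᵢ = 1.134 > 1 and Σzᵢ/Kᵢ = 1.484 > 1, so g(0) = 0.134 > 0 and g(1) = -0.484 < 0.
Newton–Raphson from ψ₂ = 0.5:
  ψ₂ = 0.500: g = -0.0677, g' = -0.470 → ψ₂ = 0.356
  ψ₂ = 0.356: g = -0.0046, g' = -0.412 → ψ₂ = 0.345
Converged at ψ₂ = 0.345.
  A: x = 0.490, y = 0.798
  B: x = 0.331, y = 0.159
  C: x = 0.180, y = 0.043

x_A (drum 2) = 0.490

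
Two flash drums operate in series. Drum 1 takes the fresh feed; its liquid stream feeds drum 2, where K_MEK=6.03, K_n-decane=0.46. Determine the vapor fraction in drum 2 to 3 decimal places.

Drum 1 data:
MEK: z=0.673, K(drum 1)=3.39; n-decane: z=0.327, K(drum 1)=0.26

V/F (drum 2) = 0.286

Drum 1:
Rachford–Rice: g(ψ₁) = Σ zᵢ(Kᵢ−1)/(1+ψ₁(Kᵢ−1)) = 0.
g(0) = ΣzᵢKᵢ − 1 = 1.366 and g(1) = 1 − Σzᵢ/Kᵢ = -0.456, so a root lies in (0, 1).
Iterate (Newton) starting at ψ₁ = 0.42:
  ψ₁ = 0.420: g = 0.4516, g' = -1.334 → ψ₁ = 0.758
  ψ₁ = 0.758: g = 0.0204, g' = -1.416 → ψ₁ = 0.773
Converged at ψ₁ = 0.773.
Drum-1 compositions:
  MEK: x = 0.236, y = 0.801
  n-decane: x = 0.764, y = 0.199
Drum-2 feed = drum-1 liquid: z₂ = (0.2364, 0.7636).
Drum 2:
Newton–Raphson from ψ₂ = 0.66:
  ψ₂ = 0.660: g = -0.3654, g' = -0.858 → ψ₂ = 0.234
  ψ₂ = 0.234: g = 0.0740, g' = -1.553 → ψ₂ = 0.282
  ψ₂ = 0.282: g = 0.0055, g' = -1.333 → ψ₂ = 0.286
Converged at ψ₂ = 0.286.
  MEK: x = 0.097, y = 0.585
  n-decane: x = 0.903, y = 0.415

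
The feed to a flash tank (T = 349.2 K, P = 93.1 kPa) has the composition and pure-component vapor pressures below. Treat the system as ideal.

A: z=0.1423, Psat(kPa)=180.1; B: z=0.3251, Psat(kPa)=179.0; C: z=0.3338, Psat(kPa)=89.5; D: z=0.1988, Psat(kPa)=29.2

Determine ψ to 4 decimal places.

Raoult's law: Kᵢ = Pᵢˢᵃᵗ/P = Pᵢˢᵃᵗ/93.1.
  K_A = 180.1/93.1 = 1.934479, K_B = 179.0/93.1 = 1.922664, K_C = 89.5/93.1 = 0.961332, K_D = 29.2/93.1 = 0.313641
Newton–Raphson from ψ = 0.35:
  ψ = 0.3500: g = 0.13427, g' = -0.3914 → ψ = 0.6930
  ψ = 0.6930: g = -0.00981, g' = -0.4899 → ψ = 0.6730
  ψ = 0.6730: g = -0.00014, g' = -0.4761 → ψ = 0.6727
Converged at ψ = 0.6727.

ψ = 0.6727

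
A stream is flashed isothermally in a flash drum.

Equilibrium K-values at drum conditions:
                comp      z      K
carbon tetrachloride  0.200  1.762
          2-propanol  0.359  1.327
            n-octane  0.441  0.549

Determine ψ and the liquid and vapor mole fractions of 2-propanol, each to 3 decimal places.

Rachford–Rice: g(ψ) = Σ zᵢ(Kᵢ−1)/(1+ψ(Kᵢ−1)) = 0.
Check two-phase: ΣzᵢKᵢ = 1.071 > 1 and Σzᵢ/Kᵢ = 1.187 > 1, so g(0) = 0.071 > 0 and g(1) = -0.187 < 0.
Newton iteration, ψ⁰ = 0.5:
  ψ = 0.500: g = -0.0455, g' = -0.239 → ψ = 0.309
  ψ = 0.309: g = -0.0012, g' = -0.229 → ψ = 0.304
Converged at ψ = 0.304.
Compositions from xᵢ = zᵢ/(1+ψ(Kᵢ−1)), yᵢ = Kᵢxᵢ:
  carbon tetrachloride: x = 0.162, y = 0.286
  2-propanol: x = 0.327, y = 0.433
  n-octane: x = 0.511, y = 0.281

ψ = 0.304, x_2-propanol = 0.327, y_2-propanol = 0.433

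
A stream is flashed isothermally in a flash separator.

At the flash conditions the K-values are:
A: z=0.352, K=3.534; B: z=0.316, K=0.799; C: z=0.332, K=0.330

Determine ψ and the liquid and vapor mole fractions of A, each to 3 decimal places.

Let ψ = V/F and solve Σ zᵢ(Kᵢ−1)/(1+ψ(Kᵢ−1)) = 0.
Check two-phase: ΣzᵢKᵢ = 1.606 > 1 and Σzᵢ/Kᵢ = 1.501 > 1, so g(0) = 0.606 > 0 and g(1) = -0.501 < 0.
Iterate (Newton) starting at ψ = 0.44:
  ψ = 0.440: g = 0.0366, g' = -0.820 → ψ = 0.485
Converged at ψ = 0.485.
Compositions from xᵢ = zᵢ/(1+ψ(Kᵢ−1)), yᵢ = Kᵢxᵢ:
  A: x = 0.158, y = 0.558
  B: x = 0.350, y = 0.280
  C: x = 0.492, y = 0.162

ψ = 0.485, x_A = 0.158, y_A = 0.558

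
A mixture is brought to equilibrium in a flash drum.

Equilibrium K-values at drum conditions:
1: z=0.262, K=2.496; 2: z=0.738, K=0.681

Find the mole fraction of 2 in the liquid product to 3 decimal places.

Material balance + equilibrium reduce to Σ zᵢ(Kᵢ−1)/(1+β(Kᵢ−1)) = 0.
g(0) = ΣzᵢKᵢ − 1 = 0.157 and g(1) = 1 − Σzᵢ/Kᵢ = -0.189, so a root lies in (0, 1).
Binary case is linear: z₁(K₁−1)(1+β(K₂−1)) + z₂(K₂−1)(1+β(K₁−1)) = 0
⇒ β = [z₁(K₁−1)+z₂(K₂−1)] / [−(K₁−1)(K₂−1)] = 0.1565/0.4772 = 0.328
Compositions from xᵢ = zᵢ/(1+β(Kᵢ−1)), yᵢ = Kᵢxᵢ:
  1: x = 0.176, y = 0.439
  2: x = 0.824, y = 0.561

x_2 = 0.824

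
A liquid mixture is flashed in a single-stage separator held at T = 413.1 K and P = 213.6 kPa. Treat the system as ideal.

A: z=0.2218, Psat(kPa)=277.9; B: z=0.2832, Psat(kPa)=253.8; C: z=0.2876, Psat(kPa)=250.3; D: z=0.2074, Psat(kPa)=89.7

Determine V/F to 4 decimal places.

Raoult's law: Kᵢ = Pᵢˢᵃᵗ/P = Pᵢˢᵃᵗ/213.6.
  K_A = 277.9/213.6 = 1.301030, K_B = 253.8/213.6 = 1.188202, K_C = 250.3/213.6 = 1.171816, K_D = 89.7/213.6 = 0.419944
Material balance + equilibrium reduce to Σ zᵢ(Kᵢ−1)/(1+V/F(Kᵢ−1)) = 0.
Check two-phase: ΣzᵢKᵢ = 1.0492 > 1 and Σzᵢ/Kᵢ = 1.1481 > 1, so g(0) = 0.0492 > 0 and g(1) = -0.1481 < 0.
Iterate (Newton) starting at V/F = 0.5:
  V/F = 0.5000: g = -0.01720, g' = -0.1692 → V/F = 0.3984
  V/F = 0.3984: g = -0.00101, g' = -0.1502 → V/F = 0.3917
  V/F = 0.3917: g = -0.00000, g' = -0.1491 → V/F = 0.3916
Converged at V/F = 0.3916.

V/F = 0.3916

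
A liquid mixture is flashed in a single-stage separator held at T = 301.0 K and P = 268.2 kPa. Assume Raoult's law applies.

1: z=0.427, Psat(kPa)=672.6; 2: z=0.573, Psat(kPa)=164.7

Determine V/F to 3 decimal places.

V/F = 0.726

Raoult's law: Kᵢ = Pᵢˢᵃᵗ/P = Pᵢˢᵃᵗ/268.2.
  K_1 = 672.6/268.2 = 2.50783, K_2 = 164.7/268.2 = 0.61409
Rachford–Rice: g(V/F) = Σ zᵢ(Kᵢ−1)/(1+V/F(Kᵢ−1)) = 0.
Check two-phase: ΣzᵢKᵢ = 1.423 > 1 and Σzᵢ/Kᵢ = 1.103 > 1, so g(0) = 0.423 > 0 and g(1) = -0.103 < 0.
Binary case is linear: z₁(K₁−1)(1+V/F(K₂−1)) + z₂(K₂−1)(1+V/F(K₁−1)) = 0
⇒ V/F = [z₁(K₁−1)+z₂(K₂−1)] / [−(K₁−1)(K₂−1)] = 0.4227/0.5819 = 0.726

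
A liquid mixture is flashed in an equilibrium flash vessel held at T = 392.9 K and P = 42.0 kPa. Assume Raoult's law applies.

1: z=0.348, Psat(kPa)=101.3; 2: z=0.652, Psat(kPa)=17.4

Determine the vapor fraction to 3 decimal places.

ψ = 0.132

Raoult's law: Kᵢ = Pᵢˢᵃᵗ/P = Pᵢˢᵃᵗ/42.0.
  K_1 = 101.3/42.0 = 2.41190, K_2 = 17.4/42.0 = 0.41429
Material balance + equilibrium reduce to Σ zᵢ(Kᵢ−1)/(1+ψ(Kᵢ−1)) = 0.
Check two-phase: ΣzᵢKᵢ = 1.109 > 1 and Σzᵢ/Kᵢ = 1.718 > 1, so g(0) = 0.109 > 0 and g(1) = -0.718 < 0.
Binary case is linear: z₁(K₁−1)(1+ψ(K₂−1)) + z₂(K₂−1)(1+ψ(K₁−1)) = 0
⇒ ψ = [z₁(K₁−1)+z₂(K₂−1)] / [−(K₁−1)(K₂−1)] = 0.1095/0.8270 = 0.132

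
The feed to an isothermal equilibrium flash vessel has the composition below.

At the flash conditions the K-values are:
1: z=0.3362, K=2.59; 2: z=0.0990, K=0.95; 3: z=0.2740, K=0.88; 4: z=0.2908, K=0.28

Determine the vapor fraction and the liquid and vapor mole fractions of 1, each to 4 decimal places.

Rachford–Rice: g(ψ) = Σ zᵢ(Kᵢ−1)/(1+ψ(Kᵢ−1)) = 0.
Check two-phase: ΣzᵢKᵢ = 1.2874 > 1 and Σzᵢ/Kᵢ = 1.5840 > 1, so g(0) = 0.2874 > 0 and g(1) = -0.5840 < 0.
Newton–Raphson from ψ = 0.47:
  ψ = 0.4700: g = -0.05045, g' = -0.6275 → ψ = 0.3896
  ψ = 0.3896: g = -0.00046, g' = -0.6199 → ψ = 0.3889
Converged at ψ = 0.3889.
Compositions from xᵢ = zᵢ/(1+ψ(Kᵢ−1)), yᵢ = Kᵢxᵢ:
  1: x = 0.2078, y = 0.5381
  2: x = 0.1010, y = 0.0959
  3: x = 0.2874, y = 0.2529
  4: x = 0.4039, y = 0.1131

ψ = 0.3889, x_1 = 0.2078, y_1 = 0.5381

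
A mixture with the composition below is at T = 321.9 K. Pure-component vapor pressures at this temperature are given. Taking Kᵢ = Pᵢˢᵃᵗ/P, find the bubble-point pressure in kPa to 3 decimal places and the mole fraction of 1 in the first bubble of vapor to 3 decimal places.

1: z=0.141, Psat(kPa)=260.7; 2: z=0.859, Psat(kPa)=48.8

At the bubble point ψ → 0, so ΣzᵢKᵢ = 1 with Kᵢ = Pᵢˢᵃᵗ/P ⇒ P = ΣzᵢPᵢˢᵃᵗ.
P = 0.141·260.7 + 0.859·48.8 = 78.678 kPa
yᵢ = zᵢPᵢˢᵃᵗ/P ⇒ y_1 = 0.141·260.7/78.678 = 0.467

Pbub = 78.678 kPa, y_1 = 0.467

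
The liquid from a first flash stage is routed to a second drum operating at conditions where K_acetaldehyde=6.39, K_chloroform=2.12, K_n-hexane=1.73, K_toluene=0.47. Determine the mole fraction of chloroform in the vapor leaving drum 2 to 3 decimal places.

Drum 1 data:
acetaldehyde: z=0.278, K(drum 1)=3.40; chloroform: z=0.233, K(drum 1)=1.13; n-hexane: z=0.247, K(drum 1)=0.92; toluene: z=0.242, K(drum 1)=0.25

Drum 1:
Material balance + equilibrium reduce to Σ zᵢ(Kᵢ−1)/(1+ψ₁(Kᵢ−1)) = 0.
g(0) = ΣzᵢKᵢ − 1 = 0.496 and g(1) = 1 − Σzᵢ/Kᵢ = -0.524, so a root lies in (0, 1).
Newton iteration, ψ₁⁰ = 0.5:
  ψ₁ = 0.500: g = 0.0207, g' = -0.685 → ψ₁ = 0.530
Converged at ψ₁ = 0.530.
Drum-1 compositions:
  acetaldehyde: x = 0.122, y = 0.416
  chloroform: x = 0.218, y = 0.246
  n-hexane: x = 0.258, y = 0.237
  toluene: x = 0.402, y = 0.100
Drum-2 feed = drum-1 liquid: z₂ = (0.1223, 0.2180, 0.2579, 0.4017).
Drum 2:
Rachford–Rice: g(ψ₂) = Σ zᵢ(Kᵢ−1)/(1+ψ₂(Kᵢ−1)) = 0.
g(0) = ΣzᵢKᵢ − 1 = 0.879 and g(1) = 1 − Σzᵢ/Kᵢ = -0.126, so a root lies in (0, 1).
Iterate (Newton) starting at ψ₂ = 0.5:
  ψ₂ = 0.500: g = 0.1832, g' = -0.655 → ψ₂ = 0.780
  ψ₂ = 0.780: g = 0.0143, g' = -0.593 → ψ₂ = 0.804
Converged at ψ₂ = 0.804.
  acetaldehyde: x = 0.023, y = 0.147
  chloroform: x = 0.115, y = 0.243
  n-hexane: x = 0.163, y = 0.281
  toluene: x = 0.700, y = 0.329

y_chloroform (drum 2) = 0.243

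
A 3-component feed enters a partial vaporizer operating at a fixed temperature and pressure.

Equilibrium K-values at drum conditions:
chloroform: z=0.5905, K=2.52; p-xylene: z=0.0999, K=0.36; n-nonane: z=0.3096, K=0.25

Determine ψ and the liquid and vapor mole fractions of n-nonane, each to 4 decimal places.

Let ψ = V/F and solve Σ zᵢ(Kᵢ−1)/(1+ψ(Kᵢ−1)) = 0.
Feasibility: ΣzᵢKᵢ = 1.6014, Σzᵢ/Kᵢ = 1.7502 — both > 1, two phases present.
Iterate (Newton) starting at ψ = 0.37:
  ψ = 0.3700: g = 0.16932, g' = -0.9628 → ψ = 0.5459
  ψ = 0.5459: g = -0.00088, g' = -1.0034 → ψ = 0.5450
Converged at ψ = 0.5450.
Compositions from xᵢ = zᵢ/(1+ψ(Kᵢ−1)), yᵢ = Kᵢxᵢ:
  chloroform: x = 0.3230, y = 0.8139
  p-xylene: x = 0.1534, y = 0.0552
  n-nonane: x = 0.5236, y = 0.1309

ψ = 0.5450, x_n-nonane = 0.5236, y_n-nonane = 0.1309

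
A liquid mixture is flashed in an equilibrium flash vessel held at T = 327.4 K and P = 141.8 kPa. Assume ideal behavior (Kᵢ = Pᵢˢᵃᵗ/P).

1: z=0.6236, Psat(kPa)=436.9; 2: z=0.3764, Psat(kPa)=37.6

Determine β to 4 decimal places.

Raoult's law: Kᵢ = Pᵢˢᵃᵗ/P = Pᵢˢᵃᵗ/141.8.
  K_1 = 436.9/141.8 = 3.081100, K_2 = 37.6/141.8 = 0.265162
Rachford–Rice: g(β) = Σ zᵢ(Kᵢ−1)/(1+β(Kᵢ−1)) = 0.
g(0) = ΣzᵢKᵢ − 1 = 1.0212 and g(1) = 1 − Σzᵢ/Kᵢ = -0.6219, so a root lies in (0, 1).
Binary case is linear: z₁(K₁−1)(1+β(K₂−1)) + z₂(K₂−1)(1+β(K₁−1)) = 0
⇒ β = [z₁(K₁−1)+z₂(K₂−1)] / [−(K₁−1)(K₂−1)] = 1.02118/1.52927 = 0.6678

β = 0.6678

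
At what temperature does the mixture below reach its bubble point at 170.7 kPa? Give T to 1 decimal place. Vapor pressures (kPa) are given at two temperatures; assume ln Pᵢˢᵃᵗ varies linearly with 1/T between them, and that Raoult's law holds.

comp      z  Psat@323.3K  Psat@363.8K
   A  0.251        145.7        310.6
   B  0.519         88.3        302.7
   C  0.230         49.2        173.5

T = 344.9 K

Bubble-point temperature: ΣzᵢPᵢˢᵃᵗ(T) = P. Interpolate ln Pᵢˢᵃᵗ = aᵢ + bᵢ/T.
  T = 323.3 K: ΣzᵢPᵢˢᵃᵗ = 93.71 kPa
  T = 363.8 K: ΣzᵢPᵢˢᵃᵗ = 274.97 kPa
  T = 343.6 K: ΣzᵢPᵢˢᵃᵗ = 164.86 kPa
  T = 353.7 K: ΣzᵢPᵢˢᵃᵗ = 214.18 kPa
  T = 348.6 K: ΣzᵢPᵢˢᵃᵗ = 187.95 kPa
  T = 346.1 K: ΣzᵢPᵢˢᵃᵗ = 176.10 kPa
Interpolating between 343.6 K and 346.1 K gives T ≈ 344.9 K.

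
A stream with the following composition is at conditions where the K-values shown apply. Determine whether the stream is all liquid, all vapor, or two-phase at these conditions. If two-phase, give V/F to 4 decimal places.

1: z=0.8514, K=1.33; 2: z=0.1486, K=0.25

ΣzᵢKᵢ = 1.1695; Σzᵢ/Kᵢ = 1.2346.
Both exceed 1, so a two-phase solution exists.
Material balance + equilibrium reduce to Σ zᵢ(Kᵢ−1)/(1+ψ(Kᵢ−1)) = 0.
Binary case is linear: z₁(K₁−1)(1+ψ(K₂−1)) + z₂(K₂−1)(1+ψ(K₁−1)) = 0
⇒ ψ = [z₁(K₁−1)+z₂(K₂−1)] / [−(K₁−1)(K₂−1)] = 0.16951/0.24750 = 0.6849

two-phase, V/F = 0.6849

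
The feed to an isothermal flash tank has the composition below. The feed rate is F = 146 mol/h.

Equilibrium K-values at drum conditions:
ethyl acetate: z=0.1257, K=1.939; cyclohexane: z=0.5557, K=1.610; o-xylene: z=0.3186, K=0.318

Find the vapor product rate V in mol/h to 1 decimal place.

Iterate (Newton) starting at V/F = 0.63:
  V/F = 0.6300: g = -0.06194, g' = -0.6072 → V/F = 0.5280
  V/F = 0.5280: g = -0.00425, g' = -0.5297 → V/F = 0.5200
  V/F = 0.5200: g = -0.00002, g' = -0.5250 → V/F = 0.5199
Converged at V/F = 0.5199.
Then V = V/F·F = 0.5199·146 = 75.9 mol/h and L = F − V = 70.1 mol/h.

V = 75.9 mol/h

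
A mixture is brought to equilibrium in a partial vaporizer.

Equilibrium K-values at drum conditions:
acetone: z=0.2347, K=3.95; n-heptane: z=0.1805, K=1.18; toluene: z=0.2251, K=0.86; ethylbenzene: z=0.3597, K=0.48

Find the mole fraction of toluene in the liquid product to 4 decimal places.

x_toluene = 0.2437

Iterate (Newton) starting at β = 0.5:
  β = 0.5000: g = 0.02290, g' = -0.5211 → β = 0.5440
  β = 0.5440: g = 0.00048, g' = -0.5002 → β = 0.5449
Converged at β = 0.5449.
Compositions from xᵢ = zᵢ/(1+β(Kᵢ−1)), yᵢ = Kᵢxᵢ:
  acetone: x = 0.0900, y = 0.3555
  n-heptane: x = 0.1644, y = 0.1940
  toluene: x = 0.2437, y = 0.2096
  ethylbenzene: x = 0.5019, y = 0.2409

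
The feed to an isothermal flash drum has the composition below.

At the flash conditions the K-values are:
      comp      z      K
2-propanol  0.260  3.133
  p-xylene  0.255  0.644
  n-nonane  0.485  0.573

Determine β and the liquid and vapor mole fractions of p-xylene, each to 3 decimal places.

Let β = V/F and solve Σ zᵢ(Kᵢ−1)/(1+β(Kᵢ−1)) = 0.
Feasibility: ΣzᵢKᵢ = 1.257, Σzᵢ/Kᵢ = 1.325 — both > 1, two phases present.
Newton–Raphson from β = 0.5:
  β = 0.500: g = -0.1054, g' = -0.468 → β = 0.275
  β = 0.275: g = 0.0144, g' = -0.623 → β = 0.298
Converged at β = 0.298.
Compositions from xᵢ = zᵢ/(1+β(Kᵢ−1)), yᵢ = Kᵢxᵢ:
  2-propanol: x = 0.159, y = 0.498
  p-xylene: x = 0.285, y = 0.184
  n-nonane: x = 0.556, y = 0.318

β = 0.298, x_p-xylene = 0.285, y_p-xylene = 0.184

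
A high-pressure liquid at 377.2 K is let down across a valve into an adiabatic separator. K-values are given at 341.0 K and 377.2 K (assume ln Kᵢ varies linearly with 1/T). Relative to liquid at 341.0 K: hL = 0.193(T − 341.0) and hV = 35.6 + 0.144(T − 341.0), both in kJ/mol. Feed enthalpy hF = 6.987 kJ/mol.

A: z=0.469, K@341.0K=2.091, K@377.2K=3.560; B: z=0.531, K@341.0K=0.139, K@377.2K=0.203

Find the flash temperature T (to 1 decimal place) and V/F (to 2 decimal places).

Adiabatic flash: solve Rachford–Rice at each trial T, then check hF = ψ·hV(T) + (1−ψ)·hL(T).
  T = 341.0 K: K = (2.091, 0.139), RR gives ψ = 0.058, H_out = 2.065 kJ/mol
  T = 377.2 K: K = (3.560, 0.203), RR gives ψ = 0.381, H_out = 19.876 kJ/mol
  T = 359.1 K: K = (2.765, 0.170), RR gives ψ = 0.264, H_out = 12.656 kJ/mol
  T = 350.1 K: K = (2.415, 0.154), RR gives ψ = 0.179, H_out = 8.054 kJ/mol
  T = 345.6 K: K = (2.251, 0.146), RR gives ψ = 0.125, H_out = 5.313 kJ/mol
  T = 347.9 K: K = (2.334, 0.150), RR gives ψ = 0.154, H_out = 6.760 kJ/mol
Linear interpolation between T = 347.9 (H_out = 6.760) and T = 350.1 (H_out = 8.054) on hF = 6.987 gives T ≈ 348.3 K, at which ψ = 0.16.

T = 348.3 K, V/F = 0.16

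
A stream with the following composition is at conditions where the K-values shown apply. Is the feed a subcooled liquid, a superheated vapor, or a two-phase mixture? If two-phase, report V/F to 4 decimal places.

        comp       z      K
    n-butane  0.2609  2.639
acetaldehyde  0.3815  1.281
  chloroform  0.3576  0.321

two-phase, V/F = 0.4360

ΣzᵢKᵢ = 1.2920; Σzᵢ/Kᵢ = 1.5107.
Both exceed 1, so a two-phase solution exists.
Newton–Raphson from ψ = 0.68:
  ψ = 0.6800: g = -0.15885, g' = -0.7470 → ψ = 0.4673
  ψ = 0.4673: g = -0.01878, g' = -0.6020 → ψ = 0.4362
  ψ = 0.4362: g = -0.00012, g' = -0.5950 → ψ = 0.4360
Converged at ψ = 0.4360.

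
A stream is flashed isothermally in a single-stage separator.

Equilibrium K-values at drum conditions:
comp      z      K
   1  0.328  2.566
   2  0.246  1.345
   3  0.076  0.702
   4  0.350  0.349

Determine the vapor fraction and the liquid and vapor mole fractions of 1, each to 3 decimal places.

Material balance + equilibrium reduce to Σ zᵢ(Kᵢ−1)/(1+ψ(Kᵢ−1)) = 0.
Feasibility: ΣzᵢKᵢ = 1.348, Σzᵢ/Kᵢ = 1.422 — both > 1, two phases present.
Iterate (Newton) starting at ψ = 0.5:
  ψ = 0.500: g = -0.0040, g' = -0.610 → ψ = 0.494
Converged at ψ = 0.494.
Compositions from xᵢ = zᵢ/(1+ψ(Kᵢ−1)), yᵢ = Kᵢxᵢ:
  1: x = 0.185, y = 0.475
  2: x = 0.210, y = 0.283
  3: x = 0.089, y = 0.063
  4: x = 0.516, y = 0.180

ψ = 0.494, x_1 = 0.185, y_1 = 0.475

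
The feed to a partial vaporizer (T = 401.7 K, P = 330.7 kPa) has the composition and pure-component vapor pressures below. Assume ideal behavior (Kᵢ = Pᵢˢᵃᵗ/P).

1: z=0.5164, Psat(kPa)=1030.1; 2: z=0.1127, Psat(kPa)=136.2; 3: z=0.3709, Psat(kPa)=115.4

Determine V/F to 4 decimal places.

Raoult's law: Kᵢ = Pᵢˢᵃᵗ/P = Pᵢˢᵃᵗ/330.7.
  K_1 = 1030.1/330.7 = 3.114908, K_2 = 136.2/330.7 = 0.411854, K_3 = 115.4/330.7 = 0.348957
Newton–Raphson from V/F = 0.63:
  V/F = 0.6300: g = -0.04644, g' = -0.9748 → V/F = 0.5824
  V/F = 0.5824: g = -0.00036, g' = -0.9618 → V/F = 0.5820
Converged at V/F = 0.5820.

V/F = 0.5820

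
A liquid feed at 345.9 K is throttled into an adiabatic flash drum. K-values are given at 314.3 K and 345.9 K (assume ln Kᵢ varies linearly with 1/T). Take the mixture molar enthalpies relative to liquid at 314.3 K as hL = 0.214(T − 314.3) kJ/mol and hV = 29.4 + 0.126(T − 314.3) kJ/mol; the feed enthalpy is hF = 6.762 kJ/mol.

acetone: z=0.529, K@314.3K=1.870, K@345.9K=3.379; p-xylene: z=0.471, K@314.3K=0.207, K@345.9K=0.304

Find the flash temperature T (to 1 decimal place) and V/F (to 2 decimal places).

Adiabatic flash: solve Rachford–Rice at each trial T, then check hF = ψ·hV(T) + (1−ψ)·hL(T).
  T = 314.3 K: K = (1.870, 0.207), RR gives ψ = 0.126, H_out = 3.696 kJ/mol
  T = 345.9 K: K = (3.379, 0.304), RR gives ψ = 0.562, H_out = 21.724 kJ/mol
  T = 330.1 K: K = (2.550, 0.253), RR gives ψ = 0.404, H_out = 14.707 kJ/mol
  T = 322.2 K: K = (2.192, 0.229), RR gives ψ = 0.291, H_out = 10.054 kJ/mol
  T = 318.2 K: K = (2.024, 0.218), RR gives ψ = 0.217, H_out = 7.131 kJ/mol
  T = 316.2 K: K = (1.944, 0.212), RR gives ψ = 0.173, H_out = 5.456 kJ/mol
  T = 317.2 K: K = (1.984, 0.215), RR gives ψ = 0.195, H_out = 6.314 kJ/mol
Linear interpolation between T = 317.2 (H_out = 6.314) and T = 318.2 (H_out = 7.131) on hF = 6.762 gives T ≈ 317.7 K, at which ψ = 0.21.

T = 317.7 K, V/F = 0.21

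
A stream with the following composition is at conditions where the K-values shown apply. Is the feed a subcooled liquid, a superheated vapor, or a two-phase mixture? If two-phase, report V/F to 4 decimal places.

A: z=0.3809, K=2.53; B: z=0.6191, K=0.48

ΣzᵢKᵢ = 1.2608; Σzᵢ/Kᵢ = 1.4403.
Both exceed 1, so a two-phase solution exists.
Let ψ = V/F and solve Σ zᵢ(Kᵢ−1)/(1+ψ(Kᵢ−1)) = 0.
Binary case is linear: z₁(K₁−1)(1+ψ(K₂−1)) + z₂(K₂−1)(1+ψ(K₁−1)) = 0
⇒ ψ = [z₁(K₁−1)+z₂(K₂−1)] / [−(K₁−1)(K₂−1)] = 0.26084/0.79560 = 0.3279

two-phase, V/F = 0.3279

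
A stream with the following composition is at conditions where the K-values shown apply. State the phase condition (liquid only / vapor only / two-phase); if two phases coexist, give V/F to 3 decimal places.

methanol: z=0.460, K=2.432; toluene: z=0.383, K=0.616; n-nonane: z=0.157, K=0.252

ΣzᵢKᵢ = 1.394; Σzᵢ/Kᵢ = 1.434.
Both exceed 1, so a two-phase solution exists.
Material balance + equilibrium reduce to Σ zᵢ(Kᵢ−1)/(1+ψ(Kᵢ−1)) = 0.
Newton iteration, ψ⁰ = 0.5:
  ψ = 0.500: g = 0.0143, g' = -0.631 → ψ = 0.523
Converged at ψ = 0.523.

two-phase, V/F = 0.523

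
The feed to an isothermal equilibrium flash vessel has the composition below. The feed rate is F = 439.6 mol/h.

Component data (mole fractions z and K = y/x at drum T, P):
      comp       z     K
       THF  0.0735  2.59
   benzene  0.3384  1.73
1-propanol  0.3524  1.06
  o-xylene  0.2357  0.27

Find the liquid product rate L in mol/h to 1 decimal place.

L = 223.9 mol/h

Newton iteration, V/F⁰ = 0.5:
  V/F = 0.5000: g = -0.00435, g' = -0.4672 → V/F = 0.4907
  V/F = 0.4907: g = -0.00002, g' = -0.4625 → V/F = 0.4906
Converged at V/F = 0.4906.
Then V = V/F·F = 0.4906·439.6 = 215.7 mol/h and L = F − V = 223.9 mol/h.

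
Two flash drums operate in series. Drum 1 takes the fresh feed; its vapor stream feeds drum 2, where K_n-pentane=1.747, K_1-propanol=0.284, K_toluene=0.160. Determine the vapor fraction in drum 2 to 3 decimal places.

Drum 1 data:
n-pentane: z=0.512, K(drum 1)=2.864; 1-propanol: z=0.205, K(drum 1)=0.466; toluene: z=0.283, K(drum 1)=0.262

V/F (drum 2) = 0.624

Drum 1:
Newton–Raphson from ψ₁ = 0.3:
  ψ₁ = 0.300: g = 0.2135, g' = -1.069 → ψ₁ = 0.500
  ψ₁ = 0.500: g = 0.0139, g' = -0.972 → ψ₁ = 0.514
Converged at ψ₁ = 0.514.
Drum-1 compositions:
  n-pentane: x = 0.261, y = 0.749
  1-propanol: x = 0.283, y = 0.132
  toluene: x = 0.456, y = 0.119
Drum-2 feed = drum-1 vapor: z₂ = (0.7489, 0.1317, 0.1195).
Drum 2:
Material balance + equilibrium reduce to Σ zᵢ(Kᵢ−1)/(1+ψ₂(Kᵢ−1)) = 0.
Feasibility: ΣzᵢKᵢ = 1.365, Σzᵢ/Kᵢ = 1.639 — both > 1, two phases present.
Newton iteration, ψ₂⁰ = 0.5:
  ψ₂ = 0.500: g = 0.0874, g' = -0.636 → ψ₂ = 0.637
  ψ₂ = 0.637: g = -0.0105, g' = -0.811 → ψ₂ = 0.625
  ψ₂ = 0.625: g = -0.0001, g' = -0.788 → ψ₂ = 0.624
Converged at ψ₂ = 0.624.
  n-pentane: x = 0.511, y = 0.892
  1-propanol: x = 0.238, y = 0.068
  toluene: x = 0.251, y = 0.040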